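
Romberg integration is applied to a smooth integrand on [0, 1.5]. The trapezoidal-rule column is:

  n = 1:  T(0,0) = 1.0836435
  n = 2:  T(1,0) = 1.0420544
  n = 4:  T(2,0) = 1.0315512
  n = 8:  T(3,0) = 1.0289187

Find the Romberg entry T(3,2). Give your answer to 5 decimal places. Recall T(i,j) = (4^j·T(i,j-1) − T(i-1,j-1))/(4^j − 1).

1.02804

T(2,1) = (4·1.0315512 − 1.0420544) / 3 = 1.0280501
T(3,1) = 1.0289187 + (1.0289187 − 1.0315512)/3 = 1.0280412
T(3,2) = 1.0280412 + (1.0280412 − 1.0280501)/15 = 1.0280406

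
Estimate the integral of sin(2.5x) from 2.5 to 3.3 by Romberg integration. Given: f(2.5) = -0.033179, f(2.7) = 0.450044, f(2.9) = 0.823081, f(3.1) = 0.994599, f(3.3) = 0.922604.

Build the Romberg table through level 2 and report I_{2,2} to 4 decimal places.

0.5541

I_{0,0} (trapezoid, 1 panel, h=0.8000): 0.355770
I_{1,0} (trapezoid, 2 panels, h=0.4000): 0.507117
I_{2,0} (trapezoid, 4 panels, h=0.2000): 0.542487
I_{1,1} = 0.507117 + (0.507117 − 0.355770)/3 = 0.557566
I_{2,1} = 0.542487 + (0.542487 − 0.507117)/3 = 0.554277
I_{2,2} = 0.554277 + (0.554277 − 0.557566)/15 = 0.554058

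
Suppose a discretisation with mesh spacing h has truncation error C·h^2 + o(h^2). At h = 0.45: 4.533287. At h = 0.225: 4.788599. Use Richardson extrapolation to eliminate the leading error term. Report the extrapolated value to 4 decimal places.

Extrapolated value = (4·A(h/2) − A(h)) / (4 − 1)
= (4·4.788599 − 4.533287) / 3
= 14.621109 / 3 = 4.873703

4.8737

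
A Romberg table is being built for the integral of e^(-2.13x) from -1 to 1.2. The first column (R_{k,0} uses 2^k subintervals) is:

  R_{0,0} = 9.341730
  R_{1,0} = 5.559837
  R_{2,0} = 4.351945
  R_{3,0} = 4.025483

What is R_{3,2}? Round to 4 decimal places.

3.9145

Richardson extrapolation on the trapezoidal column (denominator 4−1=3):
R_{2,1} = 4.351945 + (4.351945 − 5.559837)/3 = 3.949314
R_{3,1} = (4·4.025483 − 4.351945) / 3 = 3.916662
R_{3,2} = (16·3.916662 − 3.949314) / 15 = 3.914485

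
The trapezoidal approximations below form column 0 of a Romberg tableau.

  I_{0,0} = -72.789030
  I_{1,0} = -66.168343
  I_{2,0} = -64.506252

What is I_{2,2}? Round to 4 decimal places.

Richardson extrapolation on the trapezoidal column (denominator 4−1=3):
I_{1,1} = -66.168343 + (-66.168343 − (-72.789030))/3 = -63.961447
I_{2,1} = -64.506252 + (-64.506252 − (-66.168343))/3 = -63.952222
I_{2,2} = -63.952222 + (-63.952222 − (-63.961447))/15 = -63.951607

-63.9516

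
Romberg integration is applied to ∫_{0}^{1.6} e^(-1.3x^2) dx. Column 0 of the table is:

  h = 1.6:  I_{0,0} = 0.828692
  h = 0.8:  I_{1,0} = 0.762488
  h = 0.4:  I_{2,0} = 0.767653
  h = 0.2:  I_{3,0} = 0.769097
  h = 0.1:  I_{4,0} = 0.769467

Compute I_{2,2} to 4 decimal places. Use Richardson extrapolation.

0.7713

Richardson extrapolation on the trapezoidal column (denominator 4−1=3):
I_{1,1} = (4·0.762488 − 0.828692) / 3 = 0.740420
I_{2,1} = 0.767653 + (0.767653 − 0.762488)/3 = 0.769375
I_{2,2} = (16·0.769375 − 0.740420) / 15 = 0.771305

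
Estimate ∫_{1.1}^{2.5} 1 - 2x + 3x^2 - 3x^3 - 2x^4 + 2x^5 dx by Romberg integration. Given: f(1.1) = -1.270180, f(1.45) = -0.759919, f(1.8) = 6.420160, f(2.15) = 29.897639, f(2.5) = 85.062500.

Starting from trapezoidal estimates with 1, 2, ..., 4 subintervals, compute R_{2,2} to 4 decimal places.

24.8266

R_{0,0} (trapezoid, 1 panel, h=1.4000): 58.654624
R_{1,0} (trapezoid, 2 panels, h=0.7000): 33.821424
R_{2,0} (trapezoid, 4 panels, h=0.3500): 27.108914
R_{1,1} = 33.821424 + (33.821424 − 58.654624)/3 = 25.543691
R_{2,1} = 27.108914 + (27.108914 − 33.821424)/3 = 24.871411
R_{2,2} = 24.871411 + (24.871411 − 25.543691)/15 = 24.826592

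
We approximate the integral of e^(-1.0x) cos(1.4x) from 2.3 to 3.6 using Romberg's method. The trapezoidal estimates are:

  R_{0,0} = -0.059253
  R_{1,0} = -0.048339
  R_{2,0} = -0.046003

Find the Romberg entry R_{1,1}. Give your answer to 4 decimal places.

-0.0447

Richardson extrapolation on the trapezoidal column (denominator 4−1=3):
R_{1,1} = (4·(-0.048339) − (-0.059253)) / 3 = -0.044701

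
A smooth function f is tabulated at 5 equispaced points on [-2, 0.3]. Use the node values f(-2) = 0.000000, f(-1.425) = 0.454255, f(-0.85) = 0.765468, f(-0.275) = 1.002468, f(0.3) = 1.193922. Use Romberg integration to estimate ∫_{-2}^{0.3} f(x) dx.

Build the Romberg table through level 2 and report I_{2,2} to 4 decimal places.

1.6396

I_{0,0} (trapezoid, 1 panel, h=2.3000): 1.373010
I_{1,0} (trapezoid, 2 panels, h=1.1500): 1.566793
I_{2,0} (trapezoid, 4 panels, h=0.5750): 1.621012
I_{1,1} = 1.566793 + (1.566793 − 1.373010)/3 = 1.631387
I_{2,1} = 1.621012 + (1.621012 − 1.566793)/3 = 1.639085
I_{2,2} = 1.639085 + (1.639085 − 1.631387)/15 = 1.639598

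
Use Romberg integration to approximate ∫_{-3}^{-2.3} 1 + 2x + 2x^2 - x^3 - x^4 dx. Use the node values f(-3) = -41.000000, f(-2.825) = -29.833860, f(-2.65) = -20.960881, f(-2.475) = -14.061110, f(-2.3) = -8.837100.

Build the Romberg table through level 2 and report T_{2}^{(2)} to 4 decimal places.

T_{0}^{(0)} (trapezoid, 1 panel, h=0.7000): -17.442985
T_{1}^{(0)} (trapezoid, 2 panels, h=0.3500): -16.057801
T_{2}^{(0)} (trapezoid, 4 panels, h=0.1750): -15.710520
T_{1}^{(1)} = -16.057801 + (-16.057801 − (-17.442985))/3 = -15.596073
T_{2}^{(1)} = -15.710520 + (-15.710520 − (-16.057801))/3 = -15.594760
T_{2}^{(2)} = -15.594760 + (-15.594760 − (-15.596073))/15 = -15.594672

-15.5947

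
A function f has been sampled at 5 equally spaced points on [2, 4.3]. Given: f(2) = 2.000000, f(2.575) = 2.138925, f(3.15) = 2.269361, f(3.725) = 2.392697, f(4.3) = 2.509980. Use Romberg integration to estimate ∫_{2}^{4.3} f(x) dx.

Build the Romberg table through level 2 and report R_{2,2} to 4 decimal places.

5.2086

R_{0,0} (trapezoid, 1 panel, h=2.3000): 5.186477
R_{1,0} (trapezoid, 2 panels, h=1.1500): 5.203004
R_{2,0} (trapezoid, 4 panels, h=0.5750): 5.207184
R_{1,1} = 5.203004 + (5.203004 − 5.186477)/3 = 5.208513
R_{2,1} = 5.207184 + (5.207184 − 5.203004)/3 = 5.208577
R_{2,2} = 5.208577 + (5.208577 − 5.208513)/15 = 5.208581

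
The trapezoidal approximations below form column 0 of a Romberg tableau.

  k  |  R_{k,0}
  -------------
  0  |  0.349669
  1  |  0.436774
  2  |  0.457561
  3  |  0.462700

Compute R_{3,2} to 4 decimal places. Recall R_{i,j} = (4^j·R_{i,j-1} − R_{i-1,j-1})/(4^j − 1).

Richardson extrapolation on the trapezoidal column (denominator 4−1=3):
R_{2,1} = 0.457561 + (0.457561 − 0.436774)/3 = 0.464490
R_{3,1} = (4·0.462700 − 0.457561) / 3 = 0.464413
R_{3,2} = 0.464413 + (0.464413 − 0.464490)/15 = 0.464408

0.4644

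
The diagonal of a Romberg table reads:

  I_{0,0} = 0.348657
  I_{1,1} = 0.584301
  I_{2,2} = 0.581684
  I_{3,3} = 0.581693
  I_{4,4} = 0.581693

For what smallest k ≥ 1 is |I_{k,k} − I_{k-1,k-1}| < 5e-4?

k = 3

|I_{1,1} − I_{0,0}| = 0.235644 ≥ 5e-4
|I_{2,2} − I_{1,1}| = 0.002617 ≥ 5e-4
|I_{3,3} − I_{2,2}| = 0.000009 < 5e-4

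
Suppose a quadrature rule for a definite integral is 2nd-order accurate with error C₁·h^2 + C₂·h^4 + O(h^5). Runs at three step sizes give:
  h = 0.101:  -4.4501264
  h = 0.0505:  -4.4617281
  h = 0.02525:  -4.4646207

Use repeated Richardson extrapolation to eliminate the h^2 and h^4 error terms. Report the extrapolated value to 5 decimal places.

-4.46558

First eliminate the h^2 term (factor 2^2 = 4):
  B₁ = (4·(-4.4617281) − (-4.4501264))/3 = -4.4655953
  B₂ = (4·(-4.4646207) − (-4.4617281))/3 = -4.4655849
Then eliminate the h^4 term (factor 2^4 = 16):
  (16·(-4.4655849) − (-4.4655953))/15 = -4.4655842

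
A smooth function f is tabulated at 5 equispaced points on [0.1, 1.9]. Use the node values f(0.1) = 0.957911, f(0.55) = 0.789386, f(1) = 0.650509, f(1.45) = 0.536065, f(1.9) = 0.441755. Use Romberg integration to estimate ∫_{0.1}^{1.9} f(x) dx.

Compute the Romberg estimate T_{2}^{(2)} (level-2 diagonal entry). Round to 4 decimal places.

T_{0}^{(0)} (trapezoid, 1 panel, h=1.8000): 1.259699
T_{1}^{(0)} (trapezoid, 2 panels, h=0.9000): 1.215308
T_{2}^{(0)} (trapezoid, 4 panels, h=0.4500): 1.204107
T_{1}^{(1)} = 1.215308 + (1.215308 − 1.259699)/3 = 1.200511
T_{2}^{(1)} = 1.204107 + (1.204107 − 1.215308)/3 = 1.200373
T_{2}^{(2)} = 1.200373 + (1.200373 − 1.200511)/15 = 1.200364

1.2004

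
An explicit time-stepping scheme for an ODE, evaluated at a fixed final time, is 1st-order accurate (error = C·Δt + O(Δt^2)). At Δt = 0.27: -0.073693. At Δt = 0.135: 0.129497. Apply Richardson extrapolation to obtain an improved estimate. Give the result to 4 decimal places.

Extrapolated value = (2·A(Δt/2) − A(Δt)) / (2 − 1)
= (2·0.129497 − (-0.073693)) / 1
= 0.332687 / 1 = 0.332687

0.3327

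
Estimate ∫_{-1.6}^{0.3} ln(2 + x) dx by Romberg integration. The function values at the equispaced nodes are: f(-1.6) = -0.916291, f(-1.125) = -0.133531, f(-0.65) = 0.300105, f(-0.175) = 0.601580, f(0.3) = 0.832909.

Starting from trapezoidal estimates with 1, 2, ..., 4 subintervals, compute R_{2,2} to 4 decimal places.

0.3799

R_{0,0} (trapezoid, 1 panel, h=1.9000): -0.079213
R_{1,0} (trapezoid, 2 panels, h=0.9500): 0.245493
R_{2,0} (trapezoid, 4 panels, h=0.4750): 0.345070
R_{1,1} = 0.245493 + (0.245493 − (-0.079213))/3 = 0.353728
R_{2,1} = 0.345070 + (0.345070 − 0.245493)/3 = 0.378262
R_{2,2} = 0.378262 + (0.378262 − 0.353728)/15 = 0.379898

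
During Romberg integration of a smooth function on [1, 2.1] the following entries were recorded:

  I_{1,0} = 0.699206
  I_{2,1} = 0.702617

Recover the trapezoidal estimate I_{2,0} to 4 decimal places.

From I_{2,1} = (4·I_{2,0} − I_{1,0})/3, solve for I_{2,0}:
4·I_{2,0} = 3·0.702617 + 0.699206 = 2.807057
I_{2,0} = 0.701764

0.7018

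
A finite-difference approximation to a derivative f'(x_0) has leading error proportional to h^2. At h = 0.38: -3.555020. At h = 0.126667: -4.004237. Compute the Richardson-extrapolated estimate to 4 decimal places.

-4.0604

Extrapolated value = (9·A(h/3) − A(h)) / (9 − 1)
= (9·(-4.004237) − (-3.555020)) / 8
= -32.483113 / 8 = -4.060389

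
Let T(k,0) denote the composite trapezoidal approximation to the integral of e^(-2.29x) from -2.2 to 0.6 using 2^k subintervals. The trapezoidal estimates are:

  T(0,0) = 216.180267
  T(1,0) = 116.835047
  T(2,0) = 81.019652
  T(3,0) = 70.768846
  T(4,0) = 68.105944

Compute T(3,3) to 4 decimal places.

67.2228

Richardson extrapolation on the trapezoidal column (denominator 4−1=3):
T(1,1) = 116.835047 + (116.835047 − 216.180267)/3 = 83.719974
T(2,1) = (4·81.019652 − 116.835047) / 3 = 69.081187
T(3,1) = 70.768846 + (70.768846 − 81.019652)/3 = 67.351911
T(2,2) = (16·69.081187 − 83.719974) / 15 = 68.105268
T(3,2) = 67.351911 + (67.351911 − 69.081187)/15 = 67.236626
T(3,3) = (64·67.236626 − 68.105268) / 63 = 67.222838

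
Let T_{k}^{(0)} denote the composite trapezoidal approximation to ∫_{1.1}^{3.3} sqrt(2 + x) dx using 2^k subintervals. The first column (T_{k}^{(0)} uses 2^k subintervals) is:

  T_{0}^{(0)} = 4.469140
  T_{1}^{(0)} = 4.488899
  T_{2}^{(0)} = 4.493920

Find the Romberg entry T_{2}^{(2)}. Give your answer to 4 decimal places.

T_{1}^{(1)} = 4.488899 + (4.488899 − 4.469140)/3 = 4.495485
T_{2}^{(1)} = 4.493920 + (4.493920 − 4.488899)/3 = 4.495594
T_{2}^{(2)} = 4.495594 + (4.495594 − 4.495485)/15 = 4.495601

4.4956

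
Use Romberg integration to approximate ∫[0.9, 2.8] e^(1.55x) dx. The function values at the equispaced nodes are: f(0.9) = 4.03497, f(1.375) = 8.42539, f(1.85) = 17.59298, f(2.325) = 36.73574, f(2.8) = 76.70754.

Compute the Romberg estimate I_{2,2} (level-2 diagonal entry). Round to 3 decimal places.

I_{0,0} (trapezoid, 1 panel, h=1.9000): 76.70538
I_{1,0} (trapezoid, 2 panels, h=0.9500): 55.06602
I_{2,0} (trapezoid, 4 panels, h=0.4750): 48.98455
I_{1,1} = 55.06602 + (55.06602 − 76.70538)/3 = 47.85290
I_{2,1} = 48.98455 + (48.98455 − 55.06602)/3 = 46.95739
I_{2,2} = 46.95739 + (46.95739 − 47.85290)/15 = 46.89769

46.898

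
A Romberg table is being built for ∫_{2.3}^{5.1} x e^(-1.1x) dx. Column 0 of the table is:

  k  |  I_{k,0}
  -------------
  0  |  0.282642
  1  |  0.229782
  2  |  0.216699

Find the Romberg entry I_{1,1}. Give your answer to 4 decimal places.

Richardson extrapolation on the trapezoidal column (denominator 4−1=3):
I_{1,1} = (4·0.229782 − 0.282642) / 3 = 0.212162

0.2122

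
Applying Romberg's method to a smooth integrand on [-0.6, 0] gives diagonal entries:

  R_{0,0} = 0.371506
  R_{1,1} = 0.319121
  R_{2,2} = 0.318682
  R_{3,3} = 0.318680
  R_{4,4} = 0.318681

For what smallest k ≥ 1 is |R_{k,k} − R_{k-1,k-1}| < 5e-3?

k = 2

|R_{1,1} − R_{0,0}| = 0.052385 ≥ 5e-3
|R_{2,2} − R_{1,1}| = 0.000439 < 5e-3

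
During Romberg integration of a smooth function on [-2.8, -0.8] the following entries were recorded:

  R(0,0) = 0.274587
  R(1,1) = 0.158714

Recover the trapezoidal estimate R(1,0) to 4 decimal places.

0.1877

From R(1,1) = (4·R(1,0) − R(0,0))/3, solve for R(1,0):
4·R(1,0) = 3·0.158714 + 0.274587 = 0.750729
R(1,0) = 0.187682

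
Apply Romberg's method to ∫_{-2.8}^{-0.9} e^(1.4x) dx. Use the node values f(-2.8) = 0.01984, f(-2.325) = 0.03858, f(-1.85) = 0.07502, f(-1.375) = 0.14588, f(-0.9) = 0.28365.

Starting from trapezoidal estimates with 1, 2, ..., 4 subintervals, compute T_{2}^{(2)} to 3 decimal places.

T_{0}^{(0)} (trapezoid, 1 panel, h=1.9000): 0.28832
T_{1}^{(0)} (trapezoid, 2 panels, h=0.9500): 0.21543
T_{2}^{(0)} (trapezoid, 4 panels, h=0.4750): 0.19533
T_{1}^{(1)} = 0.21543 + (0.21543 − 0.28832)/3 = 0.19113
T_{2}^{(1)} = 0.19533 + (0.19533 − 0.21543)/3 = 0.18863
T_{2}^{(2)} = 0.18863 + (0.18863 − 0.19113)/15 = 0.18846

0.188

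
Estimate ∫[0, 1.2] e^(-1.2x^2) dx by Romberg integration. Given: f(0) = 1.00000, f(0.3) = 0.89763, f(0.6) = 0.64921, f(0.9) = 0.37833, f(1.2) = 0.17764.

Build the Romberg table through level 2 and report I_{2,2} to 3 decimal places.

0.758

I_{0,0} (trapezoid, 1 panel, h=1.2000): 0.70658
I_{1,0} (trapezoid, 2 panels, h=0.6000): 0.74282
I_{2,0} (trapezoid, 4 panels, h=0.3000): 0.75420
I_{1,1} = 0.74282 + (0.74282 − 0.70658)/3 = 0.75490
I_{2,1} = 0.75420 + (0.75420 − 0.74282)/3 = 0.75799
I_{2,2} = 0.75799 + (0.75799 − 0.75490)/15 = 0.75820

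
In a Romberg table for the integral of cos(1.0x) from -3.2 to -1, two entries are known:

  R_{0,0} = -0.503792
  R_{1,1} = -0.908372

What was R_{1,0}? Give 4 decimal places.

-0.8072

From R_{1,1} = (4·R_{1,0} − R_{0,0})/3, solve for R_{1,0}:
4·R_{1,0} = 3·(-0.908372) + (-0.503792) = -3.228908
R_{1,0} = -0.807227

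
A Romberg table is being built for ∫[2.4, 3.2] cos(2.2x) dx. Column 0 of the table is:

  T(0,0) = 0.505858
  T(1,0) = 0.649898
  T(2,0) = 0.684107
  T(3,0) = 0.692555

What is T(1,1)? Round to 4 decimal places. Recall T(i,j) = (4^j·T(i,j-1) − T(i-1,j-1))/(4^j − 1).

Richardson extrapolation on the trapezoidal column (denominator 4−1=3):
T(1,1) = 0.649898 + (0.649898 − 0.505858)/3 = 0.697911
(Column j=1 coincides with Simpson's rule on the same nodes.)

0.6979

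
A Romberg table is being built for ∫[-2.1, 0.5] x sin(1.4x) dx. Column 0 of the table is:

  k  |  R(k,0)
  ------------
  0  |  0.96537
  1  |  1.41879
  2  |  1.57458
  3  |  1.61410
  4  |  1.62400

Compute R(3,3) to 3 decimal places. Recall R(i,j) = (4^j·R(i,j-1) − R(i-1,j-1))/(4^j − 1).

Richardson extrapolation on the trapezoidal column (denominator 4−1=3):
R(1,1) = 1.41879 + (1.41879 − 0.96537)/3 = 1.56993
R(2,1) = (4·1.57458 − 1.41879) / 3 = 1.62651
R(3,1) = (4·1.61410 − 1.57458) / 3 = 1.62727
R(2,2) = 1.62651 + (1.62651 − 1.56993)/15 = 1.63028
R(3,2) = 1.62727 + (1.62727 − 1.62651)/15 = 1.62732
R(3,3) = (64·1.62732 − 1.63028) / 63 = 1.62727

1.627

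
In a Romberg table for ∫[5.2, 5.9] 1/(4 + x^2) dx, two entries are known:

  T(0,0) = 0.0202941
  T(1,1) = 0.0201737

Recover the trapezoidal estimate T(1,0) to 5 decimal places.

0.02020

From T(1,1) = (4·T(1,0) − T(0,0))/3, solve for T(1,0):
4·T(1,0) = 3·0.0201737 + 0.0202941 = 0.0808152
T(1,0) = 0.0202038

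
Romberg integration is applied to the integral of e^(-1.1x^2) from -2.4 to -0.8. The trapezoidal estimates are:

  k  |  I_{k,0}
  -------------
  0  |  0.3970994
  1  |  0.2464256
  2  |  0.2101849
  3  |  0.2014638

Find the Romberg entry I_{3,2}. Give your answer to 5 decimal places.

0.19859

I_{2,1} = 0.2101849 + (0.2101849 − 0.2464256)/3 = 0.1981047
I_{3,1} = 0.2014638 + (0.2014638 − 0.2101849)/3 = 0.1985568
I_{3,2} = 0.1985568 + (0.1985568 − 0.1981047)/15 = 0.1985869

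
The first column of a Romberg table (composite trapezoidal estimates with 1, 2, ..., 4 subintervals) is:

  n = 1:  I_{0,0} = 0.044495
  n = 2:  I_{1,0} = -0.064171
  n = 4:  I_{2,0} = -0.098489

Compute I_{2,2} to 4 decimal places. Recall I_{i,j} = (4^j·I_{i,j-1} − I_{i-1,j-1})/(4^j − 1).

-0.1106

I_{1,1} = (4·(-0.064171) − 0.044495) / 3 = -0.100393
I_{2,1} = -0.098489 + (-0.098489 − (-0.064171))/3 = -0.109928
I_{2,2} = -0.109928 + (-0.109928 − (-0.100393))/15 = -0.110564
(Column j=1 coincides with Simpson's rule on the same nodes.)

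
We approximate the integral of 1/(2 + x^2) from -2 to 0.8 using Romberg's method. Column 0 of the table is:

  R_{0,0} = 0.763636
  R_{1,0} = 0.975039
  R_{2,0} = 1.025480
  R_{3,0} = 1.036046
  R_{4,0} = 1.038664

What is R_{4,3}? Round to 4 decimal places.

1.0395

Richardson extrapolation on the trapezoidal column (denominator 4−1=3):
R_{2,1} = 1.025480 + (1.025480 − 0.975039)/3 = 1.042294
R_{3,1} = (4·1.036046 − 1.025480) / 3 = 1.039568
R_{4,1} = 1.038664 + (1.038664 − 1.036046)/3 = 1.039537
R_{3,2} = (16·1.039568 − 1.042294) / 15 = 1.039386
R_{4,2} = 1.039537 + (1.039537 − 1.039568)/15 = 1.039535
R_{4,3} = 1.039535 + (1.039535 − 1.039386)/63 = 1.039537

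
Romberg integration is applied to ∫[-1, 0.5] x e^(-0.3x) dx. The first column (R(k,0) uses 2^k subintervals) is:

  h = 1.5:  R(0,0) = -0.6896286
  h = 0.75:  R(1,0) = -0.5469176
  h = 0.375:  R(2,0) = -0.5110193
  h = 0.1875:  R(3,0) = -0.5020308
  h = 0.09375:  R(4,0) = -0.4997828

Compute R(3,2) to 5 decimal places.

Richardson extrapolation on the trapezoidal column (denominator 4−1=3):
R(2,1) = -0.5110193 + (-0.5110193 − (-0.5469176))/3 = -0.4990532
R(3,1) = -0.5020308 + (-0.5020308 − (-0.5110193))/3 = -0.4990346
R(3,2) = -0.4990346 + (-0.4990346 − (-0.4990532))/15 = -0.4990334

-0.49903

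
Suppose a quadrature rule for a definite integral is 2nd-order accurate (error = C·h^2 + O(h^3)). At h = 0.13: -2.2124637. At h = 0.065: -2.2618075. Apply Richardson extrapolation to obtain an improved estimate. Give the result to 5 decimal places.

-2.27826

Extrapolated value = (4·A(h/2) − A(h)) / (4 − 1)
= (4·(-2.2618075) − (-2.2124637)) / 3
= -6.8347663 / 3 = -2.2782554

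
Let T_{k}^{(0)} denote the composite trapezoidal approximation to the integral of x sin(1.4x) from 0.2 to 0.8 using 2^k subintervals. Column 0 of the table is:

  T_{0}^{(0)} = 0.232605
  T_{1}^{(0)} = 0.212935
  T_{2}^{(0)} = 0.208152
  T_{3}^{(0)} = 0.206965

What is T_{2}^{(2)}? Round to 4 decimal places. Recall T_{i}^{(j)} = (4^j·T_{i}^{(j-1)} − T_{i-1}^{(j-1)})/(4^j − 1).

0.2066

Richardson extrapolation on the trapezoidal column (denominator 4−1=3):
T_{1}^{(1)} = (4·0.212935 − 0.232605) / 3 = 0.206378
T_{2}^{(1)} = 0.208152 + (0.208152 − 0.212935)/3 = 0.206558
T_{2}^{(2)} = (16·0.206558 − 0.206378) / 15 = 0.206570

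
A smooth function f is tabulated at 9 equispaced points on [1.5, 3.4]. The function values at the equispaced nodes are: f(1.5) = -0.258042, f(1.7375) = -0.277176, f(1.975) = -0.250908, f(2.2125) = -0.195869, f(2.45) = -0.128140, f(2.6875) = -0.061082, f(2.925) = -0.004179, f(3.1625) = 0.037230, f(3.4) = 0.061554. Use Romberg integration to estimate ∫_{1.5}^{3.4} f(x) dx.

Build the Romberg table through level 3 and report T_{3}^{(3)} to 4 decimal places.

-0.2336

T_{0}^{(0)} (trapezoid, 1 panel, h=1.9000): -0.186664
T_{1}^{(0)} (trapezoid, 2 panels, h=0.9500): -0.215065
T_{2}^{(0)} (trapezoid, 4 panels, h=0.4750): -0.228699
T_{3}^{(0)} (trapezoid, 8 panels, h=0.2375): -0.232362
T_{1}^{(1)} = -0.215065 + (-0.215065 − (-0.186664))/3 = -0.224532
T_{2}^{(1)} = -0.228699 + (-0.228699 − (-0.215065))/3 = -0.233244
T_{3}^{(1)} = -0.232362 + (-0.232362 − (-0.228699))/3 = -0.233583
T_{2}^{(2)} = -0.233244 + (-0.233244 − (-0.224532))/15 = -0.233825
T_{3}^{(2)} = -0.233583 + (-0.233583 − (-0.233244))/15 = -0.233606
T_{3}^{(3)} = -0.233606 + (-0.233606 − (-0.233825))/63 = -0.233603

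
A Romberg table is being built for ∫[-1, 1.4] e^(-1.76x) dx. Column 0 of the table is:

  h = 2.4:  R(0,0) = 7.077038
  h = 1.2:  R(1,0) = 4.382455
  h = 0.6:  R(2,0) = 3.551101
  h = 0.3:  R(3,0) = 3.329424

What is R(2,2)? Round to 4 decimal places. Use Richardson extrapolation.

3.2600

R(1,1) = 4.382455 + (4.382455 − 7.077038)/3 = 3.484261
R(2,1) = 3.551101 + (3.551101 − 4.382455)/3 = 3.273983
R(2,2) = 3.273983 + (3.273983 − 3.484261)/15 = 3.259964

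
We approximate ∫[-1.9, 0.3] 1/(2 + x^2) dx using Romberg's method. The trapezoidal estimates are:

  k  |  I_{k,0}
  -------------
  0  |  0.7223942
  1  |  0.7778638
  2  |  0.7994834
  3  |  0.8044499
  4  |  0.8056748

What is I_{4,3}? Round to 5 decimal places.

Richardson extrapolation on the trapezoidal column (denominator 4−1=3):
I_{2,1} = (4·0.7994834 − 0.7778638) / 3 = 0.8066899
I_{3,1} = (4·0.8044499 − 0.7994834) / 3 = 0.8061054
I_{4,1} = 0.8056748 + (0.8056748 − 0.8044499)/3 = 0.8060831
I_{3,2} = 0.8061054 + (0.8061054 − 0.8066899)/15 = 0.8060664
I_{4,2} = 0.8060831 + (0.8060831 − 0.8061054)/15 = 0.8060816
I_{4,3} = (64·0.8060816 − 0.8060664) / 63 = 0.8060818

0.80608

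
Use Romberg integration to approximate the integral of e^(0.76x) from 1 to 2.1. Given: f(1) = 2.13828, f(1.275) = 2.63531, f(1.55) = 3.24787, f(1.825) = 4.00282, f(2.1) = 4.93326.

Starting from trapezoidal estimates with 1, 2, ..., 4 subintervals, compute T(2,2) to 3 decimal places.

3.678

T(0,0) (trapezoid, 1 panel, h=1.1000): 3.88935
T(1,0) (trapezoid, 2 panels, h=0.5500): 3.73100
T(2,0) (trapezoid, 4 panels, h=0.2750): 3.69099
T(1,1) = 3.73100 + (3.73100 − 3.88935)/3 = 3.67822
T(2,1) = 3.69099 + (3.69099 − 3.73100)/3 = 3.67765
T(2,2) = 3.67765 + (3.67765 − 3.67822)/15 = 3.67761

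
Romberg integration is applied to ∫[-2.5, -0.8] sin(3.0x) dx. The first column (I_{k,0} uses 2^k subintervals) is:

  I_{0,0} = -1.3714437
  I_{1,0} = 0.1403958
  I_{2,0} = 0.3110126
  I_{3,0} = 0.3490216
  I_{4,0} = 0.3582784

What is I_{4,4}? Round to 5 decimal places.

Richardson extrapolation on the trapezoidal column (denominator 4−1=3):
I_{1,1} = (4·0.1403958 − (-1.3714437)) / 3 = 0.6443423
I_{2,1} = 0.3110126 + (0.3110126 − 0.1403958)/3 = 0.3678849
I_{3,1} = (4·0.3490216 − 0.3110126) / 3 = 0.3616913
I_{4,1} = (4·0.3582784 − 0.3490216) / 3 = 0.3613640
I_{2,2} = 0.3678849 + (0.3678849 − 0.6443423)/15 = 0.3494544
I_{3,2} = 0.3616913 + (0.3616913 − 0.3678849)/15 = 0.3612784
I_{4,2} = 0.3613640 + (0.3613640 − 0.3616913)/15 = 0.3613422
I_{3,3} = (64·0.3612784 − 0.3494544) / 63 = 0.3614661
I_{4,3} = (64·0.3613422 − 0.3612784) / 63 = 0.3613432
I_{4,4} = (256·0.3613432 − 0.3614661) / 255 = 0.3613427

0.36134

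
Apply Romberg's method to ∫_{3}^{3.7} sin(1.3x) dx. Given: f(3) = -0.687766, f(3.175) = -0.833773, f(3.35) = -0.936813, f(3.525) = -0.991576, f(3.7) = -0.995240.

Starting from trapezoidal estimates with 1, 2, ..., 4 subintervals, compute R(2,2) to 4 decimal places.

-0.6334

R(0,0) (trapezoid, 1 panel, h=0.7000): -0.589052
R(1,0) (trapezoid, 2 panels, h=0.3500): -0.622411
R(2,0) (trapezoid, 4 panels, h=0.1750): -0.630641
R(1,1) = -0.622411 + (-0.622411 − (-0.589052))/3 = -0.633531
R(2,1) = -0.630641 + (-0.630641 − (-0.622411))/3 = -0.633384
R(2,2) = -0.633384 + (-0.633384 − (-0.633531))/15 = -0.633374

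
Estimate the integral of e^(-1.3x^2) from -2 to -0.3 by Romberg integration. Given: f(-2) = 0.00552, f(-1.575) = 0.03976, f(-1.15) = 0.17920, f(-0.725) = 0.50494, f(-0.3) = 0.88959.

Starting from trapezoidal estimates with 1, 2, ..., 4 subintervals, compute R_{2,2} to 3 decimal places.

R_{0,0} (trapezoid, 1 panel, h=1.7000): 0.76084
R_{1,0} (trapezoid, 2 panels, h=0.8500): 0.53274
R_{2,0} (trapezoid, 4 panels, h=0.4250): 0.49787
R_{1,1} = 0.53274 + (0.53274 − 0.76084)/3 = 0.45671
R_{2,1} = 0.49787 + (0.49787 − 0.53274)/3 = 0.48625
R_{2,2} = 0.48625 + (0.48625 − 0.45671)/15 = 0.48822

0.488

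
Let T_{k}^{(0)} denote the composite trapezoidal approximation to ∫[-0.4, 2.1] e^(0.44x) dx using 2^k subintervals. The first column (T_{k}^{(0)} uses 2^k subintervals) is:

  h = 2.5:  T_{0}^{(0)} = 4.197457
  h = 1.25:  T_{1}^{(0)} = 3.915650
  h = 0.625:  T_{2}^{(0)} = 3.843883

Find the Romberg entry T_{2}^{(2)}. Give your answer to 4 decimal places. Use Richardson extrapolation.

Richardson extrapolation on the trapezoidal column (denominator 4−1=3):
T_{1}^{(1)} = (4·3.915650 − 4.197457) / 3 = 3.821714
T_{2}^{(1)} = 3.843883 + (3.843883 − 3.915650)/3 = 3.819961
T_{2}^{(2)} = (16·3.819961 − 3.821714) / 15 = 3.819844

3.8198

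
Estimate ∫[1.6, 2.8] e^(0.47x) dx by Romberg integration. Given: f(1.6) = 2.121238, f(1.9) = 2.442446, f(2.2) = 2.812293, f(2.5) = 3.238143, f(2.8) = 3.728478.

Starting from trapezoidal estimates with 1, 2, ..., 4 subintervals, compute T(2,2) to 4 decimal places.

T(0,0) (trapezoid, 1 panel, h=1.2000): 3.509830
T(1,0) (trapezoid, 2 panels, h=0.6000): 3.442291
T(2,0) (trapezoid, 4 panels, h=0.3000): 3.425322
T(1,1) = 3.442291 + (3.442291 − 3.509830)/3 = 3.419778
T(2,1) = 3.425322 + (3.425322 − 3.442291)/3 = 3.419666
T(2,2) = 3.419666 + (3.419666 − 3.419778)/15 = 3.419659

3.4197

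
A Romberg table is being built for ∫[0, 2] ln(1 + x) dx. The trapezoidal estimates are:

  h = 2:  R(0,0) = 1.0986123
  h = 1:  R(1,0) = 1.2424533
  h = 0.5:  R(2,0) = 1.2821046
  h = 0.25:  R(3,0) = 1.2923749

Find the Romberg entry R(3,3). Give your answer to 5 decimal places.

1.29583

Richardson extrapolation on the trapezoidal column (denominator 4−1=3):
R(1,1) = 1.2424533 + (1.2424533 − 1.0986123)/3 = 1.2904003
R(2,1) = 1.2821046 + (1.2821046 − 1.2424533)/3 = 1.2953217
R(3,1) = 1.2923749 + (1.2923749 − 1.2821046)/3 = 1.2957983
R(2,2) = 1.2953217 + (1.2953217 − 1.2904003)/15 = 1.2956498
R(3,2) = (16·1.2957983 − 1.2953217) / 15 = 1.2958301
R(3,3) = (64·1.2958301 − 1.2956498) / 63 = 1.2958330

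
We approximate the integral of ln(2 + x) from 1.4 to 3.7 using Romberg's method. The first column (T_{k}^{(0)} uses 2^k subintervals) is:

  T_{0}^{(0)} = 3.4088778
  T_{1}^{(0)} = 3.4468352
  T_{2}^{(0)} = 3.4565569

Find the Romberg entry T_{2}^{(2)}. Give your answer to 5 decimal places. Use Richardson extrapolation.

3.45982

Richardson extrapolation on the trapezoidal column (denominator 4−1=3):
T_{1}^{(1)} = 3.4468352 + (3.4468352 − 3.4088778)/3 = 3.4594877
T_{2}^{(1)} = 3.4565569 + (3.4565569 − 3.4468352)/3 = 3.4597975
T_{2}^{(2)} = 3.4597975 + (3.4597975 − 3.4594877)/15 = 3.4598182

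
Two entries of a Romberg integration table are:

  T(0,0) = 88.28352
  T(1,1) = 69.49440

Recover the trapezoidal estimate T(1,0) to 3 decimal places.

74.192

From T(1,1) = (4·T(1,0) − T(0,0))/3, solve for T(1,0):
4·T(1,0) = 3·69.49440 + 88.28352 = 296.76672
T(1,0) = 74.19168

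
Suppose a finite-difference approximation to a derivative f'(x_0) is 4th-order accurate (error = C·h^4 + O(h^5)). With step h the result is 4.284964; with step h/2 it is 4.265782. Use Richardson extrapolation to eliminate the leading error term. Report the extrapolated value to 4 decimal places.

4.2645

Extrapolated value = (16·A(h/2) − A(h)) / (16 − 1)
= (16·4.265782 − 4.284964) / 15
= 63.967548 / 15 = 4.264503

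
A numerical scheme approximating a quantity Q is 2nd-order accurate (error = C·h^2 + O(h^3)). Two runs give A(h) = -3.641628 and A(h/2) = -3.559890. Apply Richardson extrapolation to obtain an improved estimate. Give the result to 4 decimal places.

-3.5326

The leading error scales as h^2; refining by a factor of 2 reduces it by 2^2 = 4.
Extrapolated value = (4·A(h/2) − A(h)) / (4 − 1)
= (4·(-3.559890) − (-3.641628)) / 3
= -10.597932 / 3 = -3.532644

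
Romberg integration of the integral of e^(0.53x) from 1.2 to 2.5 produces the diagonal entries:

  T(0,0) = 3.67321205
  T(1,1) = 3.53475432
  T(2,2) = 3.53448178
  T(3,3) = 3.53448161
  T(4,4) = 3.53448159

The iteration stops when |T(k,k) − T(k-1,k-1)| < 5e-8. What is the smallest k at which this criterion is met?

k = 4

|T(1,1) − T(0,0)| = 0.13845773 ≥ 5e-8
|T(2,2) − T(1,1)| = 0.00027254 ≥ 5e-8
|T(3,3) − T(2,2)| = 0.00000017 ≥ 5e-8
|T(4,4) − T(3,3)| = 0.00000002 < 5e-8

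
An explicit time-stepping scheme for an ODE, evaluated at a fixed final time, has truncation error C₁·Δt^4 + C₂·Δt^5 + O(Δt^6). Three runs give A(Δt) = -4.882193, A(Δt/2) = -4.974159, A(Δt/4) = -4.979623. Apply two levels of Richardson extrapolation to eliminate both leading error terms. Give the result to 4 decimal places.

-4.9800

First eliminate the Δt^4 term (factor 2^4 = 16):
  B₁ = (16·(-4.974159) − (-4.882193))/15 = -4.980290
  B₂ = (16·(-4.979623) − (-4.974159))/15 = -4.979987
Then eliminate the Δt^5 term (factor 2^5 = 32):
  (32·(-4.979987) − (-4.980290))/31 = -4.979977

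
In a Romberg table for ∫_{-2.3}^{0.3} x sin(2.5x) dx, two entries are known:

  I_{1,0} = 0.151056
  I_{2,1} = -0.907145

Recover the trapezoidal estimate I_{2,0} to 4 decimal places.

-0.6426

From I_{2,1} = (4·I_{2,0} − I_{1,0})/3, solve for I_{2,0}:
4·I_{2,0} = 3·(-0.907145) + 0.151056 = -2.570379
I_{2,0} = -0.642595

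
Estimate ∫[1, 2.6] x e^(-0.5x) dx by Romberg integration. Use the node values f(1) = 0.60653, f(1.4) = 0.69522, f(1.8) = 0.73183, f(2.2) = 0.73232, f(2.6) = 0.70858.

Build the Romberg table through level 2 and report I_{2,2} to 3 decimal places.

1.132

I_{0,0} (trapezoid, 1 panel, h=1.6000): 1.05209
I_{1,0} (trapezoid, 2 panels, h=0.8000): 1.11151
I_{2,0} (trapezoid, 4 panels, h=0.4000): 1.12677
I_{1,1} = 1.11151 + (1.11151 − 1.05209)/3 = 1.13132
I_{2,1} = 1.12677 + (1.12677 − 1.11151)/3 = 1.13186
I_{2,2} = 1.13186 + (1.13186 − 1.13132)/15 = 1.13190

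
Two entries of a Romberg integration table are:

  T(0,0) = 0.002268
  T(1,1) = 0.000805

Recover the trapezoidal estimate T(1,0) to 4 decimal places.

0.0012

From T(1,1) = (4·T(1,0) − T(0,0))/3, solve for T(1,0):
4·T(1,0) = 3·0.000805 + 0.002268 = 0.004683
T(1,0) = 0.001171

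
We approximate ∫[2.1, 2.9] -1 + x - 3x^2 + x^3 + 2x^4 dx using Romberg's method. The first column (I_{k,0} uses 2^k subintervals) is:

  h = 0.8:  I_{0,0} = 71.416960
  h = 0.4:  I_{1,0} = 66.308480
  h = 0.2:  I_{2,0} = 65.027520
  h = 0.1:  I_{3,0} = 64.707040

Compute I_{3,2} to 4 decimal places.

64.6002

I_{2,1} = (4·65.027520 − 66.308480) / 3 = 64.600533
I_{3,1} = 64.707040 + (64.707040 − 65.027520)/3 = 64.600213
I_{3,2} = (16·64.600213 − 64.600533) / 15 = 64.600192
(Column j=1 coincides with Simpson's rule on the same nodes.)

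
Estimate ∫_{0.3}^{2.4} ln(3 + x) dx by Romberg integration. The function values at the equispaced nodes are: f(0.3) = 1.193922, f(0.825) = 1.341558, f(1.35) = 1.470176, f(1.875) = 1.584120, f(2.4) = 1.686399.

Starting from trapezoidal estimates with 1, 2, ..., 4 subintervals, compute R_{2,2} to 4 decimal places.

R_{0,0} (trapezoid, 1 panel, h=2.1000): 3.024337
R_{1,0} (trapezoid, 2 panels, h=1.0500): 3.055853
R_{2,0} (trapezoid, 4 panels, h=0.5250): 3.063908
R_{1,1} = 3.055853 + (3.055853 − 3.024337)/3 = 3.066358
R_{2,1} = 3.063908 + (3.063908 − 3.055853)/3 = 3.066593
R_{2,2} = 3.066593 + (3.066593 − 3.066358)/15 = 3.066609

3.0666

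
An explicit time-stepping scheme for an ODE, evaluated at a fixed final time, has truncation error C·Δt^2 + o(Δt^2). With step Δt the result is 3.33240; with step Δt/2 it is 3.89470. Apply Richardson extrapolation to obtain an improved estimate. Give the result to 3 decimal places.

4.082

Extrapolated value = (4·A(Δt/2) − A(Δt)) / (4 − 1)
= (4·3.89470 − 3.33240) / 3
= 12.24640 / 3 = 4.08213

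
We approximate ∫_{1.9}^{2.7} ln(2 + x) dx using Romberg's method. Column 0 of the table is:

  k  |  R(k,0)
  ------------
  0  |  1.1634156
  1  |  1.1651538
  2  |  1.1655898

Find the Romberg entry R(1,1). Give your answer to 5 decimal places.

R(1,1) = (4·1.1651538 − 1.1634156) / 3 = 1.1657332

1.16573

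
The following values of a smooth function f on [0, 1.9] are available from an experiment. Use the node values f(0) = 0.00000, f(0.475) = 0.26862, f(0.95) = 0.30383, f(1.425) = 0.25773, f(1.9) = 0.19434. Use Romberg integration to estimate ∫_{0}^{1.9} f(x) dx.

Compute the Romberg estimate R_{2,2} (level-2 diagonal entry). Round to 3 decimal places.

R_{0,0} (trapezoid, 1 panel, h=1.9000): 0.18462
R_{1,0} (trapezoid, 2 panels, h=0.9500): 0.38095
R_{2,0} (trapezoid, 4 panels, h=0.4750): 0.44049
R_{1,1} = 0.38095 + (0.38095 − 0.18462)/3 = 0.44639
R_{2,1} = 0.44049 + (0.44049 − 0.38095)/3 = 0.46034
R_{2,2} = 0.46034 + (0.46034 − 0.44639)/15 = 0.46127

0.461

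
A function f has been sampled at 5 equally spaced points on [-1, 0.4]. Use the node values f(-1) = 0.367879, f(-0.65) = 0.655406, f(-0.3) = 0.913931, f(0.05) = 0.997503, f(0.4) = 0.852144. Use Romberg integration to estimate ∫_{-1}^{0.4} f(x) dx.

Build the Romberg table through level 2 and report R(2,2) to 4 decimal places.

1.1262

R(0,0) (trapezoid, 1 panel, h=1.4000): 0.854016
R(1,0) (trapezoid, 2 panels, h=0.7000): 1.066760
R(2,0) (trapezoid, 4 panels, h=0.3500): 1.111898
R(1,1) = 1.066760 + (1.066760 − 0.854016)/3 = 1.137675
R(2,1) = 1.111898 + (1.111898 − 1.066760)/3 = 1.126944
R(2,2) = 1.126944 + (1.126944 − 1.137675)/15 = 1.126229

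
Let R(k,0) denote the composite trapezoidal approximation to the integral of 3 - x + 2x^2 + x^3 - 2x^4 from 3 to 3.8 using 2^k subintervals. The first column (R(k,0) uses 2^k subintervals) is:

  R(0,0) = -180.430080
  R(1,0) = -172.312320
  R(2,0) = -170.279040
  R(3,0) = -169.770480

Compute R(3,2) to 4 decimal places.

Richardson extrapolation on the trapezoidal column (denominator 4−1=3):
R(2,1) = (4·(-170.279040) − (-172.312320)) / 3 = -169.601280
R(3,1) = (4·(-169.770480) − (-170.279040)) / 3 = -169.600960
R(3,2) = (16·(-169.600960) − (-169.601280)) / 15 = -169.600939

-169.6009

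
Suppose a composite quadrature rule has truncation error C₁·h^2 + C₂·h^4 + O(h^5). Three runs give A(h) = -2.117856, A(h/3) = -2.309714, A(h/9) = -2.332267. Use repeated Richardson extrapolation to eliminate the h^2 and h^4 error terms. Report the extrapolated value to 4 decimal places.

-2.3351

First eliminate the h^2 term (factor 3^2 = 9):
  B₁ = (9·(-2.309714) − (-2.117856))/8 = -2.333696
  B₂ = (9·(-2.332267) − (-2.309714))/8 = -2.335086
Then eliminate the h^4 term (factor 3^4 = 81):
  (81·(-2.335086) − (-2.333696))/80 = -2.335103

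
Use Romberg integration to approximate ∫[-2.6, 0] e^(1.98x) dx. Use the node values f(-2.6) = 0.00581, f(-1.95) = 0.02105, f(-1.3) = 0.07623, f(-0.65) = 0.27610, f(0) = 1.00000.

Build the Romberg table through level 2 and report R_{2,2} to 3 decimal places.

R_{0,0} (trapezoid, 1 panel, h=2.6000): 1.30755
R_{1,0} (trapezoid, 2 panels, h=1.3000): 0.75288
R_{2,0} (trapezoid, 4 panels, h=0.6500): 0.56959
R_{1,1} = 0.75288 + (0.75288 − 1.30755)/3 = 0.56799
R_{2,1} = 0.56959 + (0.56959 − 0.75288)/3 = 0.50849
R_{2,2} = 0.50849 + (0.50849 − 0.56799)/15 = 0.50452

0.505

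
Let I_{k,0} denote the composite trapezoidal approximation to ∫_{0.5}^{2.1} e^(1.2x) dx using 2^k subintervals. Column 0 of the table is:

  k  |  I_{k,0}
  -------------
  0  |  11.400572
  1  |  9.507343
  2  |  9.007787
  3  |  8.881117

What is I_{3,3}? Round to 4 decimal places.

8.8387

I_{1,1} = (4·9.507343 − 11.400572) / 3 = 8.876267
I_{2,1} = 9.007787 + (9.007787 − 9.507343)/3 = 8.841268
I_{3,1} = 8.881117 + (8.881117 − 9.007787)/3 = 8.838894
I_{2,2} = 8.841268 + (8.841268 − 8.876267)/15 = 8.838935
I_{3,2} = (16·8.838894 − 8.841268) / 15 = 8.838736
I_{3,3} = 8.838736 + (8.838736 − 8.838935)/63 = 8.838733
(Column j=1 coincides with Simpson's rule on the same nodes.)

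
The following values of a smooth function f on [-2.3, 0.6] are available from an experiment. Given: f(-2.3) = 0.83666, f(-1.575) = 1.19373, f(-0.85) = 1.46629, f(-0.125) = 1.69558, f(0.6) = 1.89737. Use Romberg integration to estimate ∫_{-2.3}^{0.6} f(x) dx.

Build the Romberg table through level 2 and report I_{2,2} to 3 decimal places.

I_{0,0} (trapezoid, 1 panel, h=2.9000): 3.96434
I_{1,0} (trapezoid, 2 panels, h=1.4500): 4.10829
I_{2,0} (trapezoid, 4 panels, h=0.7250): 4.14890
I_{1,1} = 4.10829 + (4.10829 − 3.96434)/3 = 4.15627
I_{2,1} = 4.14890 + (4.14890 − 4.10829)/3 = 4.16244
I_{2,2} = 4.16244 + (4.16244 − 4.15627)/15 = 4.16285

4.163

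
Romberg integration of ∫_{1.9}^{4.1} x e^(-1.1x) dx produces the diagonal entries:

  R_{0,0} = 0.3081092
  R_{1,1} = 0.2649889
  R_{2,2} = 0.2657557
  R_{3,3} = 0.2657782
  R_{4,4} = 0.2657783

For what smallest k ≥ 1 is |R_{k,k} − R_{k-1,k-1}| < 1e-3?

|R_{1,1} − R_{0,0}| = 0.0431203 ≥ 1e-3
|R_{2,2} − R_{1,1}| = 0.0007668 < 1e-3

k = 2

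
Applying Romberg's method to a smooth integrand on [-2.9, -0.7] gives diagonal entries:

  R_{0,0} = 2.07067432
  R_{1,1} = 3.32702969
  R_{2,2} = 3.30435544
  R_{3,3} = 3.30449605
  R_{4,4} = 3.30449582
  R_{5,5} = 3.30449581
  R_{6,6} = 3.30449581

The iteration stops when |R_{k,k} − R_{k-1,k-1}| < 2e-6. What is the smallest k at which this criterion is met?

|R_{1,1} − R_{0,0}| = 1.25635537 ≥ 2e-6
|R_{2,2} − R_{1,1}| = 0.02267425 ≥ 2e-6
|R_{3,3} − R_{2,2}| = 0.00014061 ≥ 2e-6
|R_{4,4} − R_{3,3}| = 0.00000023 < 2e-6

k = 4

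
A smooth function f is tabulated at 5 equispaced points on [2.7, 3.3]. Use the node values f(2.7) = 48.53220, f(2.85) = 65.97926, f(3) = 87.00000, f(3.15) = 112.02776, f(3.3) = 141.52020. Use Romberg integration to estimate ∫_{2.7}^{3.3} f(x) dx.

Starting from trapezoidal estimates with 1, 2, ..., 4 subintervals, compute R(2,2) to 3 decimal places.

53.804

R(0,0) (trapezoid, 1 panel, h=0.6000): 57.01572
R(1,0) (trapezoid, 2 panels, h=0.3000): 54.60786
R(2,0) (trapezoid, 4 panels, h=0.1500): 54.00498
R(1,1) = 54.60786 + (54.60786 − 57.01572)/3 = 53.80524
R(2,1) = 54.00498 + (54.00498 − 54.60786)/3 = 53.80402
R(2,2) = 53.80402 + (53.80402 − 53.80524)/15 = 53.80394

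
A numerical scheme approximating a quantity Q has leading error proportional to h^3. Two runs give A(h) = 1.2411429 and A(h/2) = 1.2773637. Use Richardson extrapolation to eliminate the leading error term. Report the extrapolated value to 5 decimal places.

Extrapolated value = (8·A(h/2) − A(h)) / (8 − 1)
= (8·1.2773637 − 1.2411429) / 7
= 8.9777667 / 7 = 1.2825381

1.28254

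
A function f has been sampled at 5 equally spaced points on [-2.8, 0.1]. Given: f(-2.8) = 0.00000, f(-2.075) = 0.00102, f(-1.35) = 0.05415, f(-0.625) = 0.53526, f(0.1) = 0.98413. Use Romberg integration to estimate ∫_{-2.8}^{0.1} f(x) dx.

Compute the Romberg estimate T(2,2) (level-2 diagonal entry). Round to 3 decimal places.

0.796

T(0,0) (trapezoid, 1 panel, h=2.9000): 1.42699
T(1,0) (trapezoid, 2 panels, h=1.4500): 0.79201
T(2,0) (trapezoid, 4 panels, h=0.7250): 0.78481
T(1,1) = 0.79201 + (0.79201 − 1.42699)/3 = 0.58035
T(2,1) = 0.78481 + (0.78481 − 0.79201)/3 = 0.78241
T(2,2) = 0.78241 + (0.78241 − 0.58035)/15 = 0.79588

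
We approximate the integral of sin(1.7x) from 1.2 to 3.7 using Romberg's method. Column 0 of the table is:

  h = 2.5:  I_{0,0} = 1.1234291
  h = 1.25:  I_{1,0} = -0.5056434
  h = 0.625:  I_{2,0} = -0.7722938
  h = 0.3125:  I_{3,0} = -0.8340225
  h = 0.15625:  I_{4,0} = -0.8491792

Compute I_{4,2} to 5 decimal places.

-0.85421

I_{3,1} = -0.8340225 + (-0.8340225 − (-0.7722938))/3 = -0.8545987
I_{4,1} = -0.8491792 + (-0.8491792 − (-0.8340225))/3 = -0.8542314
I_{4,2} = -0.8542314 + (-0.8542314 − (-0.8545987))/15 = -0.8542069
(Column j=1 coincides with Simpson's rule on the same nodes.)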